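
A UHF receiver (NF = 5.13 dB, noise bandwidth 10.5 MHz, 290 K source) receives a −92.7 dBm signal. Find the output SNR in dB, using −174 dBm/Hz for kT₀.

Noise floor: N = −174 + 10 log₁₀(B) + NF
10 log₁₀(1.05×10⁷) = 70.21 dB
N = −174 + 70.21 + 5.13 = −98.66 dBm
SNR = P_sig − N = −92.7 − (−98.66) = 5.96 dB → 6.0 dB

6.0 dB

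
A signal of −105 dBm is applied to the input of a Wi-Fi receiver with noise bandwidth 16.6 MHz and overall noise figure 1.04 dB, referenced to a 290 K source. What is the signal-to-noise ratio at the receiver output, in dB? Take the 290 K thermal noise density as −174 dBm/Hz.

Noise floor: N = −174 + 10 log₁₀(B) + NF
10 log₁₀(1.66×10⁷) = 72.2 dB
N = −174 + 72.2 + 1.04 = −100.76 dBm
SNR = P_sig − N = −105 − (−100.76) = −4.24 dB → −4.2 dB

−4.2 dB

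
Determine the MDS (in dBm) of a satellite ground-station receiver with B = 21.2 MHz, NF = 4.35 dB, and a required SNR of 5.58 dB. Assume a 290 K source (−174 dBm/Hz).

−90.8 dBm

Sensitivity = −174 + 10 log₁₀(B) + NF + SNR_min
= −174 + 73.26 + 4.35 + 5.58
= −90.81 dBm → −90.8 dBm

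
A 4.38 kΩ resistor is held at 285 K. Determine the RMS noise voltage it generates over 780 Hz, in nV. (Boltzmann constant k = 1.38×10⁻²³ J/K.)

V_n = √(4kTRB)
4kTRB = 4 × 1.38×10⁻²³ × 285 × 4.38×10³ × 7.80×10² = 5.37×10⁻¹⁴ V²
V_n = √(5.37×10⁻¹⁴) = 2.32×10⁻⁷ V = 232 nV

232 nV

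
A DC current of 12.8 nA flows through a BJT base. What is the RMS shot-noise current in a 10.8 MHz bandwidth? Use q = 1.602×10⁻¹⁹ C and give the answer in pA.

210 pA

I_n = √(2qI·B)
2qI·B = 2 × 1.602×10⁻¹⁹ × 1.28×10⁻⁸ × 1.08×10⁷ = 4.43×10⁻²⁰ A²
I_n = √(4.43×10⁻²⁰) = 2.10×10⁻¹⁰ A = 210 pA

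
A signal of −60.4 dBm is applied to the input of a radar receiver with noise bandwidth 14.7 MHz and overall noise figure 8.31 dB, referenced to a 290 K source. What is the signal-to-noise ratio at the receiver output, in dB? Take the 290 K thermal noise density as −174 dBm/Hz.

Noise floor: N = −174 + 10 log₁₀(B) + NF
10 log₁₀(1.47×10⁷) = 71.67 dB
N = −174 + 71.67 + 8.31 = −94.02 dBm
SNR = P_sig − N = −60.4 − (−94.02) = 33.62 dB → 33.6 dB

33.6 dB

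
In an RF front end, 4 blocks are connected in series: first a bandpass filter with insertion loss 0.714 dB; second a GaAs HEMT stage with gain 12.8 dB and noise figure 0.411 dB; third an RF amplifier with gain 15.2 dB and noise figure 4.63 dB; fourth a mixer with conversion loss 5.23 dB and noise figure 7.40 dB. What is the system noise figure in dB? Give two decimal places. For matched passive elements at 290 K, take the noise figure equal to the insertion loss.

1.53 dB

Convert to linear (a loss of L dB is a gain of −L dB): F_i = 10^(NF_i/10), G_i = 10^(G_i,dB/10)
  Stage 1: F_1 = 10^(0.714/10) = 1.179, G_1 = 10^(−0.714/10) = 0.8484
  Stage 2: F_2 = 10^(0.411/10) = 1.099, G_2 = 10^(12.8/10) = 19.05
  Stage 3: F_3 = 10^(4.63/10) = 2.904, G_3 = 10^(15.2/10) = 33.11
  Stage 4: F_4 = 10^(7.40/10) = 5.495, G_4 = 10^(−5.23/10) = 0.2999
Friis cascade:
  F = 1.179 + (1.099 − 1)/0.8484 + (2.904 − 1)/16.17 + (5.495 − 1)/535.3 = 1.422
NF = 10 log₁₀(1.422) = 1.53 dB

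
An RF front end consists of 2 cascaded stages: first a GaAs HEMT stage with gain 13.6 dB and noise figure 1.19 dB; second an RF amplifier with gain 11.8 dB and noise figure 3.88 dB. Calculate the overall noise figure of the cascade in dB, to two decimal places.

1.39 dB

Convert to linear (a loss of L dB is a gain of −L dB): F_i = 10^(NF_i/10), G_i = 10^(G_i,dB/10)
  Stage 1: F_1 = 10^(1.19/10) = 1.315, G_1 = 10^(13.6/10) = 22.91
  Stage 2: F_2 = 10^(3.88/10) = 2.443, G_2 = 10^(11.8/10) = 15.14
Friis cascade:
  F = 1.315 + (2.443 − 1)/22.91 = 1.378
NF = 10 log₁₀(1.378) = 1.39 dB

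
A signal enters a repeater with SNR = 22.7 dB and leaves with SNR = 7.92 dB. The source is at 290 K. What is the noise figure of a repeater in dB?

14.78 dB

NF (dB) = SNR_in(dB) − SNR_out(dB) when the source is at T₀
NF = 22.7 − 7.92 = 14.78 dB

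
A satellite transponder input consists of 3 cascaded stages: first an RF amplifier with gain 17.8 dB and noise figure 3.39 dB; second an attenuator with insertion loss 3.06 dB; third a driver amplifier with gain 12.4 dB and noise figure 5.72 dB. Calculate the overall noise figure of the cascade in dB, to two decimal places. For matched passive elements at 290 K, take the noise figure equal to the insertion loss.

Convert to linear (a loss of L dB is a gain of −L dB): F_i = 10^(NF_i/10), G_i = 10^(G_i,dB/10)
  Stage 1: F_1 = 10^(3.39/10) = 2.183, G_1 = 10^(17.8/10) = 60.26
  Stage 2: F_2 = 10^(3.06/10) = 2.023, G_2 = 10^(−3.06/10) = 0.4943
  Stage 3: F_3 = 10^(5.72/10) = 3.733, G_3 = 10^(12.4/10) = 17.38
Friis cascade:
  F = 2.183 + (2.023 − 1)/60.26 + (3.733 − 1)/29.79 = 2.291
NF = 10 log₁₀(2.291) = 3.60 dB

3.60 dB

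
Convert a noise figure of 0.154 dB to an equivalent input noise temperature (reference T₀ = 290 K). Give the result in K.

F = 10^(0.154/10) = 1.0361
T_e = (F − 1)·T₀ = (1.0361 − 1) × 290 = 10.5 K

10.5 K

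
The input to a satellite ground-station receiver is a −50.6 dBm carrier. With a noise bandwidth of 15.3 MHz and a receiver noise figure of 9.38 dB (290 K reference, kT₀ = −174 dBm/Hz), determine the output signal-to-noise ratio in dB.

Noise floor: N = −174 + 10 log₁₀(B) + NF
10 log₁₀(1.53×10⁷) = 71.85 dB
N = −174 + 71.85 + 9.38 = −92.77 dBm
SNR = P_sig − N = −50.6 − (−92.77) = 42.17 dB → 42.2 dB

42.2 dB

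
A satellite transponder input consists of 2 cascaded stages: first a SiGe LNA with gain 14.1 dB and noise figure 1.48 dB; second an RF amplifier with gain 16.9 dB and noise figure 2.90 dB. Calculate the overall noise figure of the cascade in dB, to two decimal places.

1.59 dB

Convert to linear (a loss of L dB is a gain of −L dB): F_i = 10^(NF_i/10), G_i = 10^(G_i,dB/10)
  Stage 1: F_1 = 10^(1.48/10) = 1.406, G_1 = 10^(14.1/10) = 25.70
  Stage 2: F_2 = 10^(2.90/10) = 1.950, G_2 = 10^(16.9/10) = 48.98
Friis cascade:
  F = 1.406 + (1.950 − 1)/25.70 = 1.443
NF = 10 log₁₀(1.443) = 1.59 dB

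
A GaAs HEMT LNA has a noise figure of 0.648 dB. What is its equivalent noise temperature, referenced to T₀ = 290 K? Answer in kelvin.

F = 10^(0.648/10) = 1.16091
T_e = (F − 1)·T₀ = (1.16091 − 1) × 290 = 46.7 K

46.7 K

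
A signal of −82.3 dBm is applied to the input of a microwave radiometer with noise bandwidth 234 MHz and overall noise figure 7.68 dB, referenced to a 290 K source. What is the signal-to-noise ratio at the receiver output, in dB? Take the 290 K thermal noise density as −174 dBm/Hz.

Noise floor: N = −174 + 10 log₁₀(B) + NF
10 log₁₀(2.34×10⁸) = 83.69 dB
N = −174 + 83.69 + 7.68 = −82.63 dBm
SNR = P_sig − N = −82.3 − (−82.63) = 0.33 dB → 0.3 dB

0.3 dB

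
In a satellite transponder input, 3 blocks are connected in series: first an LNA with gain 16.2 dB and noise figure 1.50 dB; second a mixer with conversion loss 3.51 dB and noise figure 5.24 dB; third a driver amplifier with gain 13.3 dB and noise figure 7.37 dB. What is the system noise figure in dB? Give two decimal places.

2.33 dB

Convert to linear (a loss of L dB is a gain of −L dB): F_i = 10^(NF_i/10), G_i = 10^(G_i,dB/10)
  Stage 1: F_1 = 10^(1.50/10) = 1.413, G_1 = 10^(16.2/10) = 41.69
  Stage 2: F_2 = 10^(5.24/10) = 3.342, G_2 = 10^(−3.51/10) = 0.4457
  Stage 3: F_3 = 10^(7.37/10) = 5.458, G_3 = 10^(13.3/10) = 21.38
Friis cascade:
  F = 1.413 + (3.342 − 1)/41.69 + (5.458 − 1)/18.58 = 1.709
NF = 10 log₁₀(1.709) = 2.33 dB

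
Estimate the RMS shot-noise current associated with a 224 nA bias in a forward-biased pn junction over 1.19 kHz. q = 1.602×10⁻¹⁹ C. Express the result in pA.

I_n = √(2qI·B)
2qI·B = 2 × 1.602×10⁻¹⁹ × 2.24×10⁻⁷ × 1.19×10³ = 8.54×10⁻²³ A²
I_n = √(8.54×10⁻²³) = 9.24×10⁻¹² A = 9.24 pA

9.24 pA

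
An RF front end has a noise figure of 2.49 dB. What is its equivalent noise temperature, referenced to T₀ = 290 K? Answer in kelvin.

F = 10^(2.49/10) = 1.77419
T_e = (F − 1)·T₀ = (1.77419 − 1) × 290 = 225 K

225 K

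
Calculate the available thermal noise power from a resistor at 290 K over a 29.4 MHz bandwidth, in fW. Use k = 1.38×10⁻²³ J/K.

P_n = kTB = 1.38×10⁻²³ × 290 × 2.94×10⁷ = 1.18×10⁻¹³ W = 118 fW

118 fW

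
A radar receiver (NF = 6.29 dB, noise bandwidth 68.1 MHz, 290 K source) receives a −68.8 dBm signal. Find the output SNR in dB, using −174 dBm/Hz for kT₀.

20.6 dB

Noise floor: N = −174 + 10 log₁₀(B) + NF
10 log₁₀(6.81×10⁷) = 78.33 dB
N = −174 + 78.33 + 6.29 = −89.38 dBm
SNR = P_sig − N = −68.8 − (−89.38) = 20.58 dB → 20.6 dB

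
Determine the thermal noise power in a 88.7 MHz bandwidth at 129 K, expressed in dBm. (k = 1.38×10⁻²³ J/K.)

−98.0 dBm

P_n = kTB = 1.38×10⁻²³ × 129 × 8.87×10⁷ = 1.58×10⁻¹³ W
In dBm: 10 log₁₀(1.58×10⁻¹³ / 10⁻³) = −98.0 dBm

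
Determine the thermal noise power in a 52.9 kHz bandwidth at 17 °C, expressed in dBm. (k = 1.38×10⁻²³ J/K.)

−126.7 dBm

T = 17 °C + 273.15 = 290.15 K
P_n = kTB = 1.38×10⁻²³ × 290.15 × 5.29×10⁴ = 2.12×10⁻¹⁶ W
In dBm: 10 log₁₀(2.12×10⁻¹⁶ / 10⁻³) = −126.7 dBm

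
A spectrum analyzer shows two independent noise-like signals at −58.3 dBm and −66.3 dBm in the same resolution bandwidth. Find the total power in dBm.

Convert to linear, add, convert back:
P₁ = 1.48×10⁻⁹ W, P₂ = 2.34×10⁻¹⁰ W
P_tot = 1.71×10⁻⁹ W → 10 log₁₀(P_tot / 10⁻³) = −57.7 dBm

−57.7 dBm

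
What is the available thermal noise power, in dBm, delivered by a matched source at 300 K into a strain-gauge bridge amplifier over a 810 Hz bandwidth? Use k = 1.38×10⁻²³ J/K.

−144.7 dBm

P_n = kTB = 1.38×10⁻²³ × 300 × 8.10×10² = 3.35×10⁻¹⁸ W
In dBm: 10 log₁₀(3.35×10⁻¹⁸ / 10⁻³) = −144.7 dBm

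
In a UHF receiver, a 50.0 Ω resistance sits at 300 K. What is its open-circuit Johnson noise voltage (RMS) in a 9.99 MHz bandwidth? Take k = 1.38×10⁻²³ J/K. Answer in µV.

2.88 µV

V_n = √(4kTRB)
4kTRB = 4 × 1.38×10⁻²³ × 300 × 5.00×10¹ × 9.99×10⁶ = 8.27×10⁻¹² V²
V_n = √(8.27×10⁻¹²) = 2.88×10⁻⁶ V = 2.88 µV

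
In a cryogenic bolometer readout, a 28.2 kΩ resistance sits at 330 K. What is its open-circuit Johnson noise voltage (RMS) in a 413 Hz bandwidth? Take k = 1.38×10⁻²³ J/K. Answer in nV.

461 nV

V_n = √(4kTRB)
4kTRB = 4 × 1.38×10⁻²³ × 330 × 2.82×10⁴ × 4.13×10² = 2.12×10⁻¹³ V²
V_n = √(2.12×10⁻¹³) = 4.61×10⁻⁷ V = 461 nV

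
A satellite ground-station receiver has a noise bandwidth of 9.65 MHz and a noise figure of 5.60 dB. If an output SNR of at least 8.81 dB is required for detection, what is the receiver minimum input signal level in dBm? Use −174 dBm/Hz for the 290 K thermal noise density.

−89.7 dBm

Sensitivity = −174 + 10 log₁₀(B) + NF + SNR_min
= −174 + 69.85 + 5.60 + 8.81
= −89.74 dBm → −89.7 dBm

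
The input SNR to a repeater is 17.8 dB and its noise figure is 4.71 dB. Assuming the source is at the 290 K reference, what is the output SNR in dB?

13.09 dB

By definition F = SNR_in/SNR_out, so in dB: SNR_out = SNR_in − NF
SNR_out = 17.8 − 4.71 = 13.09 dB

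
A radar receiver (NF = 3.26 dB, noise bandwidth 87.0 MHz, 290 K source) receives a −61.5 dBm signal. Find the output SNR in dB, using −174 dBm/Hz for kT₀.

Noise floor: N = −174 + 10 log₁₀(B) + NF
10 log₁₀(8.70×10⁷) = 79.4 dB
N = −174 + 79.4 + 3.26 = −91.34 dBm
SNR = P_sig − N = −61.5 − (−91.34) = 29.84 dB → 29.8 dB

29.8 dB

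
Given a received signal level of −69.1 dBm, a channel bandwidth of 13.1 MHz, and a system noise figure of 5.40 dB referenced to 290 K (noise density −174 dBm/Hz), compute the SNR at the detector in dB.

Noise floor: N = −174 + 10 log₁₀(B) + NF
10 log₁₀(1.31×10⁷) = 71.17 dB
N = −174 + 71.17 + 5.40 = −97.43 dBm
SNR = P_sig − N = −69.1 − (−97.43) = 28.33 dB → 28.3 dB

28.3 dB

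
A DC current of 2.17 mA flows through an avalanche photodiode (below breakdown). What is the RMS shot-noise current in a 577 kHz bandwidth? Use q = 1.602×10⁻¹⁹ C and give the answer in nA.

20.0 nA

I_n = √(2qI·B)
2qI·B = 2 × 1.602×10⁻¹⁹ × 2.17×10⁻³ × 5.77×10⁵ = 4.01×10⁻¹⁶ A²
I_n = √(4.01×10⁻¹⁶) = 2.00×10⁻⁸ A = 20.0 nA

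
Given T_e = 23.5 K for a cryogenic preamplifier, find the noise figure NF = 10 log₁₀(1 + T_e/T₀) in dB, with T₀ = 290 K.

0.338 dB

F = 1 + T_e/T₀ = 1 + 23.5/290 = 1.08103
NF = 10 log₁₀(1.08103) = 0.338 dB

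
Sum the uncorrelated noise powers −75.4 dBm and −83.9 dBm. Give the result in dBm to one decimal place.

−74.8 dBm

Convert to linear, add, convert back:
P₁ = 2.88×10⁻¹¹ W, P₂ = 4.07×10⁻¹² W
P_tot = 3.29×10⁻¹¹ W → 10 log₁₀(P_tot / 10⁻³) = −74.8 dBm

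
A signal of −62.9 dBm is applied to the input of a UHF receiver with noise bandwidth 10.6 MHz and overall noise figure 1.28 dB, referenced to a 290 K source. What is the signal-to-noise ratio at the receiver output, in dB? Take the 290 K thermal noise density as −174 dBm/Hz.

Noise floor: N = −174 + 10 log₁₀(B) + NF
10 log₁₀(1.06×10⁷) = 70.25 dB
N = −174 + 70.25 + 1.28 = −102.47 dBm
SNR = P_sig − N = −62.9 − (−102.47) = 39.57 dB → 39.6 dB

39.6 dB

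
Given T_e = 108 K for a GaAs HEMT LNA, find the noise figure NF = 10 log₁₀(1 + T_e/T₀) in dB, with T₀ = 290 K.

1.37 dB

F = 1 + T_e/T₀ = 1 + 108/290 = 1.37241
NF = 10 log₁₀(1.37241) = 1.37 dB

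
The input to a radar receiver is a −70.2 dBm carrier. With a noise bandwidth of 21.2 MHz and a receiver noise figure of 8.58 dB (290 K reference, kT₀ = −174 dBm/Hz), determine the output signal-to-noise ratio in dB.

22.0 dB

Noise floor: N = −174 + 10 log₁₀(B) + NF
10 log₁₀(2.12×10⁷) = 73.26 dB
N = −174 + 73.26 + 8.58 = −92.16 dBm
SNR = P_sig − N = −70.2 − (−92.16) = 21.96 dB → 22.0 dB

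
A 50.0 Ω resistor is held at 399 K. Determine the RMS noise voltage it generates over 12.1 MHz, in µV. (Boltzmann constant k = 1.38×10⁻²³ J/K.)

V_n = √(4kTRB)
4kTRB = 4 × 1.38×10⁻²³ × 399 × 5.00×10¹ × 1.21×10⁷ = 1.33×10⁻¹¹ V²
V_n = √(1.33×10⁻¹¹) = 3.65×10⁻⁶ V = 3.65 µV

3.65 µV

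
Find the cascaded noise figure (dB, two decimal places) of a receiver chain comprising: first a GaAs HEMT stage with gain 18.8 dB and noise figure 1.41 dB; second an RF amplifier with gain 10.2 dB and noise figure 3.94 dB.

1.47 dB

Convert to linear (a loss of L dB is a gain of −L dB): F_i = 10^(NF_i/10), G_i = 10^(G_i,dB/10)
  Stage 1: F_1 = 10^(1.41/10) = 1.384, G_1 = 10^(18.8/10) = 75.86
  Stage 2: F_2 = 10^(3.94/10) = 2.477, G_2 = 10^(10.2/10) = 10.47
Friis cascade:
  F = 1.384 + (2.477 − 1)/75.86 = 1.403
NF = 10 log₁₀(1.403) = 1.47 dB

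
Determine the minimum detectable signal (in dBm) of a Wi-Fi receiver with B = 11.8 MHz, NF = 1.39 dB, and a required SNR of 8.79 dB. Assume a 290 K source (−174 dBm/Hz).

Sensitivity = −174 + 10 log₁₀(B) + NF + SNR_min
= −174 + 70.72 + 1.39 + 8.79
= −93.10 dBm → −93.1 dBm

−93.1 dBm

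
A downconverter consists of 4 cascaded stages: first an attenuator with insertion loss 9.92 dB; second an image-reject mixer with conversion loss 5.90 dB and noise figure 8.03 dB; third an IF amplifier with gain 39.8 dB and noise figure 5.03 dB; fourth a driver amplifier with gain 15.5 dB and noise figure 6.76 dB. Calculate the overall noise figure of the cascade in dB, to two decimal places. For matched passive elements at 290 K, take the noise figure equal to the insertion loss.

21.64 dB

Convert to linear (a loss of L dB is a gain of −L dB): F_i = 10^(NF_i/10), G_i = 10^(G_i,dB/10)
  Stage 1: F_1 = 10^(9.92/10) = 9.817, G_1 = 10^(−9.92/10) = 0.1019
  Stage 2: F_2 = 10^(8.03/10) = 6.353, G_2 = 10^(−5.90/10) = 0.2570
  Stage 3: F_3 = 10^(5.03/10) = 3.184, G_3 = 10^(39.8/10) = 9550
  Stage 4: F_4 = 10^(6.76/10) = 4.742, G_4 = 10^(15.5/10) = 35.48
Friis cascade:
  F = 9.817 + (6.353 − 1)/0.1019 + (3.184 − 1)/0.02618 + (4.742 − 1)/250.0 = 145.8
NF = 10 log₁₀(145.8) = 21.64 dB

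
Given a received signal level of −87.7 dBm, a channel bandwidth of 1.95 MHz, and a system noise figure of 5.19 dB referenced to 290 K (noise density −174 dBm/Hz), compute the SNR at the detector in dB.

18.2 dB

Noise floor: N = −174 + 10 log₁₀(B) + NF
10 log₁₀(1.95×10⁶) = 62.9 dB
N = −174 + 62.9 + 5.19 = −105.91 dBm
SNR = P_sig − N = −87.7 − (−105.91) = 18.21 dB → 18.2 dB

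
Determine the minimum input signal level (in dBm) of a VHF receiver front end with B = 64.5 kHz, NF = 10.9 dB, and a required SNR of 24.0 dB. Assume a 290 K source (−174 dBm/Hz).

Sensitivity = −174 + 10 log₁₀(B) + NF + SNR_min
= −174 + 48.1 + 10.9 + 24.0
= −91.0 dBm → −91.0 dBm

−91.0 dBm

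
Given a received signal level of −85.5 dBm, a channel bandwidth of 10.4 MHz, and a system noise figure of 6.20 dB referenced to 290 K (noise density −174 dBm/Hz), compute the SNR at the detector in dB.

12.1 dB

Noise floor: N = −174 + 10 log₁₀(B) + NF
10 log₁₀(1.04×10⁷) = 70.17 dB
N = −174 + 70.17 + 6.20 = −97.63 dBm
SNR = P_sig − N = −85.5 − (−97.63) = 12.13 dB → 12.1 dB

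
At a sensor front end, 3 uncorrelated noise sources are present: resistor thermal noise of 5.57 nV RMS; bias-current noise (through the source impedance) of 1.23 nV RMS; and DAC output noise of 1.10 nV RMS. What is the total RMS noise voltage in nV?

Uncorrelated sources add in power (mean-square): V_tot = √(ΣV_i²)
V_tot = √[(5.57×10⁻⁹)² + (1.23×10⁻⁹)² + (1.10×10⁻⁹)²] = 5.81×10⁻⁹ V = 5.81 nV

5.81 nV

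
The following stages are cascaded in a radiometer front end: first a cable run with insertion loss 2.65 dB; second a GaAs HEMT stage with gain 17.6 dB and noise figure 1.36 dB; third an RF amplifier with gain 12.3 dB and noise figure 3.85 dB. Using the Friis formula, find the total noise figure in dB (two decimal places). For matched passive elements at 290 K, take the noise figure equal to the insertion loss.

4.09 dB

Convert to linear (a loss of L dB is a gain of −L dB): F_i = 10^(NF_i/10), G_i = 10^(G_i,dB/10)
  Stage 1: F_1 = 10^(2.65/10) = 1.841, G_1 = 10^(−2.65/10) = 0.5433
  Stage 2: F_2 = 10^(1.36/10) = 1.368, G_2 = 10^(17.6/10) = 57.54
  Stage 3: F_3 = 10^(3.85/10) = 2.427, G_3 = 10^(12.3/10) = 16.98
Friis cascade:
  F = 1.841 + (1.368 − 1)/0.5433 + (2.427 − 1)/31.26 = 2.563
NF = 10 log₁₀(2.563) = 4.09 dB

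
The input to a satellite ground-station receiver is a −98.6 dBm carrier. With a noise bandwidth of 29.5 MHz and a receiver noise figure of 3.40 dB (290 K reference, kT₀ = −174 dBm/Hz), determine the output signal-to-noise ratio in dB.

−2.7 dB

Noise floor: N = −174 + 10 log₁₀(B) + NF
10 log₁₀(2.95×10⁷) = 74.7 dB
N = −174 + 74.7 + 3.40 = −95.90 dBm
SNR = P_sig − N = −98.6 − (−95.90) = −2.70 dB → −2.7 dB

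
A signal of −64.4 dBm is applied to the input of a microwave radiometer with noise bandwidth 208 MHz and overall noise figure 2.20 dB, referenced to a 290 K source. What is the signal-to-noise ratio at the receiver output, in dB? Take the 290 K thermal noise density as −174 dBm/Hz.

24.2 dB

Noise floor: N = −174 + 10 log₁₀(B) + NF
10 log₁₀(2.08×10⁸) = 83.18 dB
N = −174 + 83.18 + 2.20 = −88.62 dBm
SNR = P_sig − N = −64.4 − (−88.62) = 24.22 dB → 24.2 dB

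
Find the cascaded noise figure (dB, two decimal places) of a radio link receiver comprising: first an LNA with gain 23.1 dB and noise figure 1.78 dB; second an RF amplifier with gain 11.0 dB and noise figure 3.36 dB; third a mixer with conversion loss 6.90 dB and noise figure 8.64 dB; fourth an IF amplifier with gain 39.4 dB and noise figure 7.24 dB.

Convert to linear (a loss of L dB is a gain of −L dB): F_i = 10^(NF_i/10), G_i = 10^(G_i,dB/10)
  Stage 1: F_1 = 10^(1.78/10) = 1.507, G_1 = 10^(23.1/10) = 204.2
  Stage 2: F_2 = 10^(3.36/10) = 2.168, G_2 = 10^(11.0/10) = 12.59
  Stage 3: F_3 = 10^(8.64/10) = 7.311, G_3 = 10^(−6.90/10) = 0.2042
  Stage 4: F_4 = 10^(7.24/10) = 5.297, G_4 = 10^(39.4/10) = 8710
Friis cascade:
  F = 1.507 + (2.168 − 1)/204.2 + (7.311 − 1)/2570 + (5.297 − 1)/524.8 = 1.523
NF = 10 log₁₀(1.523) = 1.83 dB

1.83 dB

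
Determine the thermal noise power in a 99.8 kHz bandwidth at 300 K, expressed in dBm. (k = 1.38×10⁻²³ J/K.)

P_n = kTB = 1.38×10⁻²³ × 300 × 9.98×10⁴ = 4.13×10⁻¹⁶ W
In dBm: 10 log₁₀(4.13×10⁻¹⁶ / 10⁻³) = −123.8 dBm

−123.8 dBm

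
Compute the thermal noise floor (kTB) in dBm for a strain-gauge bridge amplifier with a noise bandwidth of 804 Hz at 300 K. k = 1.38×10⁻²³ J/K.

P_n = kTB = 1.38×10⁻²³ × 300 × 8.04×10² = 3.33×10⁻¹⁸ W
In dBm: 10 log₁₀(3.33×10⁻¹⁸ / 10⁻³) = −144.8 dBm

−144.8 dBm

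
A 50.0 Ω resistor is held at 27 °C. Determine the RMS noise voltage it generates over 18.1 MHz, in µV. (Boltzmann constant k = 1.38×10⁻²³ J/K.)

T = 27 °C + 273.15 = 300.15 K
V_n = √(4kTRB)
4kTRB = 4 × 1.38×10⁻²³ × 300.15 × 5.00×10¹ × 1.81×10⁷ = 1.50×10⁻¹¹ V²
V_n = √(1.50×10⁻¹¹) = 3.87×10⁻⁶ V = 3.87 µV

3.87 µV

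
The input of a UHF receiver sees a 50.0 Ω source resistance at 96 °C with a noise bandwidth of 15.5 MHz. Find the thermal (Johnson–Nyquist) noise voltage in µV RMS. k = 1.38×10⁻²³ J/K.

T = 96 °C + 273.15 = 369.15 K
V_n = √(4kTRB)
4kTRB = 4 × 1.38×10⁻²³ × 369.15 × 5.00×10¹ × 1.55×10⁷ = 1.58×10⁻¹¹ V²
V_n = √(1.58×10⁻¹¹) = 3.97×10⁻⁶ V = 3.97 µV

3.97 µV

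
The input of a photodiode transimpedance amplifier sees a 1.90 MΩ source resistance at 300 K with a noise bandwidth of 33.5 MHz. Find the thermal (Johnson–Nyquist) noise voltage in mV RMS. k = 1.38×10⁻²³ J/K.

V_n = √(4kTRB)
4kTRB = 4 × 1.38×10⁻²³ × 300 × 1.90×10⁶ × 3.35×10⁷ = 1.05×10⁻⁶ V²
V_n = √(1.05×10⁻⁶) = 1.03×10⁻³ V = 1.03 mV

1.03 mV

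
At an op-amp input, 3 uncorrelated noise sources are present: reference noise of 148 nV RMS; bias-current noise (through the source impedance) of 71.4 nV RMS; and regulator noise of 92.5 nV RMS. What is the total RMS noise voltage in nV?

Uncorrelated sources add in power (mean-square): V_tot = √(ΣV_i²)
V_tot = √[(1.48×10⁻⁷)² + (7.14×10⁻⁸)² + (9.25×10⁻⁸)²] = 1.89×10⁻⁷ V = 189 nV

189 nV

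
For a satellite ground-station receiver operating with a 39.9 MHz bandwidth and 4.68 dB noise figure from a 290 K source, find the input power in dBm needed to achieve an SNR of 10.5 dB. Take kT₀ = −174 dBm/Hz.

Sensitivity = −174 + 10 log₁₀(B) + NF + SNR_min
= −174 + 76.01 + 4.68 + 10.5
= −82.81 dBm → −82.8 dBm

−82.8 dBm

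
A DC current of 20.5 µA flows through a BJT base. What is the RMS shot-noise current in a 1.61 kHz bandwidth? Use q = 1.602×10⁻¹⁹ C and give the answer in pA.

103 pA

I_n = √(2qI·B)
2qI·B = 2 × 1.602×10⁻¹⁹ × 2.05×10⁻⁵ × 1.61×10³ = 1.06×10⁻²⁰ A²
I_n = √(1.06×10⁻²⁰) = 1.03×10⁻¹⁰ A = 103 pA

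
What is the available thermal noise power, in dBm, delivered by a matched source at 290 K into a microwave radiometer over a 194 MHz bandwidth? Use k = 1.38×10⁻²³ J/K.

P_n = kTB = 1.38×10⁻²³ × 290 × 1.94×10⁸ = 7.76×10⁻¹³ W
In dBm: 10 log₁₀(7.76×10⁻¹³ / 10⁻³) = −91.1 dBm

−91.1 dBm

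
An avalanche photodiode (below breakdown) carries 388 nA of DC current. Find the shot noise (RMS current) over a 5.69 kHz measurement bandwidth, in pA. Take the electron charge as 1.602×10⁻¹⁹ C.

26.6 pA

I_n = √(2qI·B)
2qI·B = 2 × 1.602×10⁻¹⁹ × 3.88×10⁻⁷ × 5.69×10³ = 7.07×10⁻²² A²
I_n = √(7.07×10⁻²²) = 2.66×10⁻¹¹ A = 26.6 pA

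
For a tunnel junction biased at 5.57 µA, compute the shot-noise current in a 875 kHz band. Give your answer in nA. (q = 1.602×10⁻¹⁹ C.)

I_n = √(2qI·B)
2qI·B = 2 × 1.602×10⁻¹⁹ × 5.57×10⁻⁶ × 8.75×10⁵ = 1.56×10⁻¹⁸ A²
I_n = √(1.56×10⁻¹⁸) = 1.25×10⁻⁹ A = 1.25 nA

1.25 nA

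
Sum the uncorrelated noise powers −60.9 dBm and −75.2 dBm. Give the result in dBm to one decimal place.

Convert to linear, add, convert back:
P₁ = 8.13×10⁻¹⁰ W, P₂ = 3.02×10⁻¹¹ W
P_tot = 8.43×10⁻¹⁰ W → 10 log₁₀(P_tot / 10⁻³) = −60.7 dBm

−60.7 dBm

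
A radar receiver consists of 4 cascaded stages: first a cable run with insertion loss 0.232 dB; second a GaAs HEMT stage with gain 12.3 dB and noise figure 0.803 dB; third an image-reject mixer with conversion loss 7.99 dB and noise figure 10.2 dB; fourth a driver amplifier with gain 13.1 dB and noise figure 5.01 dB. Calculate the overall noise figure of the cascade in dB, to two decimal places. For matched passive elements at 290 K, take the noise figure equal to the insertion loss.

Convert to linear (a loss of L dB is a gain of −L dB): F_i = 10^(NF_i/10), G_i = 10^(G_i,dB/10)
  Stage 1: F_1 = 10^(0.232/10) = 1.055, G_1 = 10^(−0.232/10) = 0.9480
  Stage 2: F_2 = 10^(0.803/10) = 1.203, G_2 = 10^(12.3/10) = 16.98
  Stage 3: F_3 = 10^(10.2/10) = 10.47, G_3 = 10^(−7.99/10) = 0.1589
  Stage 4: F_4 = 10^(5.01/10) = 3.170, G_4 = 10^(13.1/10) = 20.42
Friis cascade:
  F = 1.055 + (1.203 − 1)/0.9480 + (10.47 − 1)/16.10 + (3.170 − 1)/2.557 = 2.706
NF = 10 log₁₀(2.706) = 4.32 dB

4.32 dB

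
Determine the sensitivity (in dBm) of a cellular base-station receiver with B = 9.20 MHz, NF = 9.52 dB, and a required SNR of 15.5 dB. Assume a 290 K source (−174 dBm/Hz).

Sensitivity = −174 + 10 log₁₀(B) + NF + SNR_min
= −174 + 69.64 + 9.52 + 15.5
= −79.34 dBm → −79.3 dBm

−79.3 dBm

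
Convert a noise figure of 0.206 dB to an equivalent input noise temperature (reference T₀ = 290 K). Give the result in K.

F = 10^(0.206/10) = 1.04858
T_e = (F − 1)·T₀ = (1.04858 − 1) × 290 = 14.1 K

14.1 K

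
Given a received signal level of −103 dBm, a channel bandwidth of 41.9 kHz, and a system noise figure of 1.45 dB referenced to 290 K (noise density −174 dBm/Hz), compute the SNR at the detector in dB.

Noise floor: N = −174 + 10 log₁₀(B) + NF
10 log₁₀(4.19×10⁴) = 46.22 dB
N = −174 + 46.22 + 1.45 = −126.33 dBm
SNR = P_sig − N = −103 − (−126.33) = 23.33 dB → 23.3 dB

23.3 dB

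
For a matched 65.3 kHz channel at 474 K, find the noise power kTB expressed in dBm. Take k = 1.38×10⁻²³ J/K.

P_n = kTB = 1.38×10⁻²³ × 474 × 6.53×10⁴ = 4.27×10⁻¹⁶ W
In dBm: 10 log₁₀(4.27×10⁻¹⁶ / 10⁻³) = −123.7 dBm

−123.7 dBm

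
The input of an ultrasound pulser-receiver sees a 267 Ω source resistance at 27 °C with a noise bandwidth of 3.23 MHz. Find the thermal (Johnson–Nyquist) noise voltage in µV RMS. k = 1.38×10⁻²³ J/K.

3.78 µV

T = 27 °C + 273.15 = 300.15 K
V_n = √(4kTRB)
4kTRB = 4 × 1.38×10⁻²³ × 300.15 × 2.67×10² × 3.23×10⁶ = 1.43×10⁻¹¹ V²
V_n = √(1.43×10⁻¹¹) = 3.78×10⁻⁶ V = 3.78 µV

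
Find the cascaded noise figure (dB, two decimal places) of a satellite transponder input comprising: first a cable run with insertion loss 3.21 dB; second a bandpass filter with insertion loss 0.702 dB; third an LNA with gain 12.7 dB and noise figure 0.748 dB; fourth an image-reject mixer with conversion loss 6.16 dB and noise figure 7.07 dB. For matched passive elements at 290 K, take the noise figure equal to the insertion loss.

Convert to linear (a loss of L dB is a gain of −L dB): F_i = 10^(NF_i/10), G_i = 10^(G_i,dB/10)
  Stage 1: F_1 = 10^(3.21/10) = 2.094, G_1 = 10^(−3.21/10) = 0.4775
  Stage 2: F_2 = 10^(0.702/10) = 1.175, G_2 = 10^(−0.702/10) = 0.8507
  Stage 3: F_3 = 10^(0.748/10) = 1.188, G_3 = 10^(12.7/10) = 18.62
  Stage 4: F_4 = 10^(7.07/10) = 5.093, G_4 = 10^(−6.16/10) = 0.2421
Friis cascade:
  F = 2.094 + (1.175 − 1)/0.4775 + (1.188 − 1)/0.4063 + (5.093 − 1)/7.565 = 3.465
NF = 10 log₁₀(3.465) = 5.40 dB

5.40 dB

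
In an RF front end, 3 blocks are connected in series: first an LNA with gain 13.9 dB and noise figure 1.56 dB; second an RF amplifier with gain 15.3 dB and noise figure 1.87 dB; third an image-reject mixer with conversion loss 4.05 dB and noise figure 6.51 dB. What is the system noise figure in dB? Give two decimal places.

1.64 dB

Convert to linear (a loss of L dB is a gain of −L dB): F_i = 10^(NF_i/10), G_i = 10^(G_i,dB/10)
  Stage 1: F_1 = 10^(1.56/10) = 1.432, G_1 = 10^(13.9/10) = 24.55
  Stage 2: F_2 = 10^(1.87/10) = 1.538, G_2 = 10^(15.3/10) = 33.88
  Stage 3: F_3 = 10^(6.51/10) = 4.477, G_3 = 10^(−4.05/10) = 0.3936
Friis cascade:
  F = 1.432 + (1.538 − 1)/24.55 + (4.477 − 1)/831.8 = 1.458
NF = 10 log₁₀(1.458) = 1.64 dB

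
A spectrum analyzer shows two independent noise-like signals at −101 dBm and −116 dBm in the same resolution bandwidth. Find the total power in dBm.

Convert to linear, add, convert back:
P₁ = 7.94×10⁻¹⁴ W, P₂ = 2.51×10⁻¹⁵ W
P_tot = 8.19×10⁻¹⁴ W → 10 log₁₀(P_tot / 10⁻³) = −100.9 dBm

−100.9 dBm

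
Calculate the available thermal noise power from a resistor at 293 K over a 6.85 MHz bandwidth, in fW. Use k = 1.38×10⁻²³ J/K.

27.7 fW

P_n = kTB = 1.38×10⁻²³ × 293 × 6.85×10⁶ = 2.77×10⁻¹⁴ W = 27.7 fW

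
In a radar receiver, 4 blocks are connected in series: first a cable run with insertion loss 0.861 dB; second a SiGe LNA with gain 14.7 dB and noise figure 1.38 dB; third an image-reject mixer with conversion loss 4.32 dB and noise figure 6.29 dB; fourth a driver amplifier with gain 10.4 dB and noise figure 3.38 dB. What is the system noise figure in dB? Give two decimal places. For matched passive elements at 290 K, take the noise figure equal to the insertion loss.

2.88 dB

Convert to linear (a loss of L dB is a gain of −L dB): F_i = 10^(NF_i/10), G_i = 10^(G_i,dB/10)
  Stage 1: F_1 = 10^(0.861/10) = 1.219, G_1 = 10^(−0.861/10) = 0.8202
  Stage 2: F_2 = 10^(1.38/10) = 1.374, G_2 = 10^(14.7/10) = 29.51
  Stage 3: F_3 = 10^(6.29/10) = 4.256, G_3 = 10^(−4.32/10) = 0.3698
  Stage 4: F_4 = 10^(3.38/10) = 2.178, G_4 = 10^(10.4/10) = 10.96
Friis cascade:
  F = 1.219 + (1.374 − 1)/0.8202 + (4.256 − 1)/24.20 + (2.178 − 1)/8.952 = 1.941
NF = 10 log₁₀(1.941) = 2.88 dB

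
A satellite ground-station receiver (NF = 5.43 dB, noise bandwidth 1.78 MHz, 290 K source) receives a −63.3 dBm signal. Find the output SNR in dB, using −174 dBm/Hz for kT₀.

42.8 dB

Noise floor: N = −174 + 10 log₁₀(B) + NF
10 log₁₀(1.78×10⁶) = 62.5 dB
N = −174 + 62.5 + 5.43 = −106.07 dBm
SNR = P_sig − N = −63.3 − (−106.07) = 42.77 dB → 42.8 dB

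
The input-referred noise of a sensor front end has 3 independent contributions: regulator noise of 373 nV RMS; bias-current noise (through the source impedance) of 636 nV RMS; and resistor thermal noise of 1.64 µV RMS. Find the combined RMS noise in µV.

Uncorrelated sources add in power (mean-square): V_tot = √(ΣV_i²)
V_tot = √[(3.73×10⁻⁷)² + (6.36×10⁻⁷)² + (1.64×10⁻⁶)²] = 1.80×10⁻⁶ V = 1.80 µV

1.80 µV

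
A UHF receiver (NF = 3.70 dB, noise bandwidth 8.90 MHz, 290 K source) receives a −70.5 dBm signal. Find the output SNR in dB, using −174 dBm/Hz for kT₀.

30.3 dB

Noise floor: N = −174 + 10 log₁₀(B) + NF
10 log₁₀(8.90×10⁶) = 69.49 dB
N = −174 + 69.49 + 3.70 = −100.81 dBm
SNR = P_sig − N = −70.5 − (−100.81) = 30.31 dB → 30.3 dB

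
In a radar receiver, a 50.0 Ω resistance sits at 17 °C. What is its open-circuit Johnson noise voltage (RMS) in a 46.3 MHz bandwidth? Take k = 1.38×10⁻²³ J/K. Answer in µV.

6.09 µV

T = 17 °C + 273.15 = 290.15 K
V_n = √(4kTRB)
4kTRB = 4 × 1.38×10⁻²³ × 290.15 × 5.00×10¹ × 4.63×10⁷ = 3.71×10⁻¹¹ V²
V_n = √(3.71×10⁻¹¹) = 6.09×10⁻⁶ V = 6.09 µV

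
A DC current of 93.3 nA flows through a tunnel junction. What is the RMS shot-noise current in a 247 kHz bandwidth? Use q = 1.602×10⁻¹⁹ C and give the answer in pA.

I_n = √(2qI·B)
2qI·B = 2 × 1.602×10⁻¹⁹ × 9.33×10⁻⁸ × 2.47×10⁵ = 7.38×10⁻²¹ A²
I_n = √(7.38×10⁻²¹) = 8.59×10⁻¹¹ A = 85.9 pA

85.9 pA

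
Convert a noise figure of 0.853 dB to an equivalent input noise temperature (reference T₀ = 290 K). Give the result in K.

62.9 K

F = 10^(0.853/10) = 1.21703
T_e = (F − 1)·T₀ = (1.21703 − 1) × 290 = 62.9 K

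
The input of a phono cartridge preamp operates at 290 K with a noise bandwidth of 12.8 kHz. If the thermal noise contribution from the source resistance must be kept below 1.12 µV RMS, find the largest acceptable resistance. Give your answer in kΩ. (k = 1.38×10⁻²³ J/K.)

Johnson–Nyquist: V_n = √(4kTRB) ⇒ R = V_n² / (4kTB)
4kTB = 4 × 1.38×10⁻²³ × 290 × 1.28×10⁴ = 2.05×10⁻¹⁶
R = (1.12×10⁻⁶)² / 2.05×10⁻¹⁶ = 6.12×10³ Ω = 6.12 kΩ

6.12 kΩ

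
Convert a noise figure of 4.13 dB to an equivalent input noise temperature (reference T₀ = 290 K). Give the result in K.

F = 10^(4.13/10) = 2.58821
T_e = (F − 1)·T₀ = (2.58821 − 1) × 290 = 461 K

461 K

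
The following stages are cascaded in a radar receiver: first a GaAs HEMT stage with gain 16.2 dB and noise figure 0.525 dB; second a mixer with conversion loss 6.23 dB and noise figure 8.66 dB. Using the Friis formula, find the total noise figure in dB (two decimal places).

Convert to linear (a loss of L dB is a gain of −L dB): F_i = 10^(NF_i/10), G_i = 10^(G_i,dB/10)
  Stage 1: F_1 = 10^(0.525/10) = 1.128, G_1 = 10^(16.2/10) = 41.69
  Stage 2: F_2 = 10^(8.66/10) = 7.345, G_2 = 10^(−6.23/10) = 0.2382
Friis cascade:
  F = 1.128 + (7.345 − 1)/41.69 = 1.281
NF = 10 log₁₀(1.281) = 1.07 dB

1.07 dB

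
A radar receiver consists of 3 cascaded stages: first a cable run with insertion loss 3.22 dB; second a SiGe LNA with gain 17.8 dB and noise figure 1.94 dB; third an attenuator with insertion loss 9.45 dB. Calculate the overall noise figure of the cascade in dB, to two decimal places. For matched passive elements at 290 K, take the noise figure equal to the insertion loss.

Convert to linear (a loss of L dB is a gain of −L dB): F_i = 10^(NF_i/10), G_i = 10^(G_i,dB/10)
  Stage 1: F_1 = 10^(3.22/10) = 2.099, G_1 = 10^(−3.22/10) = 0.4764
  Stage 2: F_2 = 10^(1.94/10) = 1.563, G_2 = 10^(17.8/10) = 60.26
  Stage 3: F_3 = 10^(9.45/10) = 8.810, G_3 = 10^(−9.45/10) = 0.1135
Friis cascade:
  F = 2.099 + (1.563 − 1)/0.4764 + (8.810 − 1)/28.71 = 3.553
NF = 10 log₁₀(3.553) = 5.51 dB

5.51 dB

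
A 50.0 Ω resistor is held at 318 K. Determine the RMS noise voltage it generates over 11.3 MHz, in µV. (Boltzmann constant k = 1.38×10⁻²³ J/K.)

3.15 µV

V_n = √(4kTRB)
4kTRB = 4 × 1.38×10⁻²³ × 318 × 5.00×10¹ × 1.13×10⁷ = 9.92×10⁻¹² V²
V_n = √(9.92×10⁻¹²) = 3.15×10⁻⁶ V = 3.15 µV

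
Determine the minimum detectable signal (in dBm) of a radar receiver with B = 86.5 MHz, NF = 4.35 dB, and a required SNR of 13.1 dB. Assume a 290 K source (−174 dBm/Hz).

Sensitivity = −174 + 10 log₁₀(B) + NF + SNR_min
= −174 + 79.37 + 4.35 + 13.1
= −77.18 dBm → −77.2 dBm

−77.2 dBm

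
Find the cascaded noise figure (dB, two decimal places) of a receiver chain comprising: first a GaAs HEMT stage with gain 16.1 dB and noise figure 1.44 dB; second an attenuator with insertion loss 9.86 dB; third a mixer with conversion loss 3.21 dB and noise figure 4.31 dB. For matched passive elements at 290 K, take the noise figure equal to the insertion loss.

3.03 dB

Convert to linear (a loss of L dB is a gain of −L dB): F_i = 10^(NF_i/10), G_i = 10^(G_i,dB/10)
  Stage 1: F_1 = 10^(1.44/10) = 1.393, G_1 = 10^(16.1/10) = 40.74
  Stage 2: F_2 = 10^(9.86/10) = 9.683, G_2 = 10^(−9.86/10) = 0.1033
  Stage 3: F_3 = 10^(4.31/10) = 2.698, G_3 = 10^(−3.21/10) = 0.4775
Friis cascade:
  F = 1.393 + (9.683 − 1)/40.74 + (2.698 − 1)/4.207 = 2.010
NF = 10 log₁₀(2.010) = 3.03 dB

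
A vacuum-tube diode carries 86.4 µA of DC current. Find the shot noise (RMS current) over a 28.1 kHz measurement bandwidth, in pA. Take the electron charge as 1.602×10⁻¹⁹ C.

882 pA

I_n = √(2qI·B)
2qI·B = 2 × 1.602×10⁻¹⁹ × 8.64×10⁻⁵ × 2.81×10⁴ = 7.78×10⁻¹⁹ A²
I_n = √(7.78×10⁻¹⁹) = 8.82×10⁻¹⁰ A = 882 pA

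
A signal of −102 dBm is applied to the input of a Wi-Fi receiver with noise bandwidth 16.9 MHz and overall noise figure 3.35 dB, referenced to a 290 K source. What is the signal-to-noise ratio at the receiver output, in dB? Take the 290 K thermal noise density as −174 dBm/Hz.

−3.6 dB

Noise floor: N = −174 + 10 log₁₀(B) + NF
10 log₁₀(1.69×10⁷) = 72.28 dB
N = −174 + 72.28 + 3.35 = −98.37 dBm
SNR = P_sig − N = −102 − (−98.37) = −3.63 dB → −3.6 dB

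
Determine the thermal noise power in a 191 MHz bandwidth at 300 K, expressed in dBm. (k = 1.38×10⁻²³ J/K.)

P_n = kTB = 1.38×10⁻²³ × 300 × 1.91×10⁸ = 7.91×10⁻¹³ W
In dBm: 10 log₁₀(7.91×10⁻¹³ / 10⁻³) = −91.0 dBm

−91.0 dBm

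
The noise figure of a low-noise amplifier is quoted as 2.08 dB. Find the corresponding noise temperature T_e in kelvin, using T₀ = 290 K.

178 K

F = 10^(2.08/10) = 1.61436
T_e = (F − 1)·T₀ = (1.61436 − 1) × 290 = 178 K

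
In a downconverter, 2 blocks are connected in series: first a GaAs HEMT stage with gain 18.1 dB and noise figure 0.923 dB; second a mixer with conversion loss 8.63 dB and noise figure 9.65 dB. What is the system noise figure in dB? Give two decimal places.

Convert to linear (a loss of L dB is a gain of −L dB): F_i = 10^(NF_i/10), G_i = 10^(G_i,dB/10)
  Stage 1: F_1 = 10^(0.923/10) = 1.237, G_1 = 10^(18.1/10) = 64.57
  Stage 2: F_2 = 10^(9.65/10) = 9.226, G_2 = 10^(−8.63/10) = 0.1371
Friis cascade:
  F = 1.237 + (9.226 − 1)/64.57 = 1.364
NF = 10 log₁₀(1.364) = 1.35 dB

1.35 dB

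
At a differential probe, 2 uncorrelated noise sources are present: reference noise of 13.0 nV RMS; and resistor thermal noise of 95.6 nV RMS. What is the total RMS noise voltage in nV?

Uncorrelated sources add in power (mean-square): V_tot = √(ΣV_i²)
V_tot = √[(1.30×10⁻⁸)² + (9.56×10⁻⁸)²] = 9.65×10⁻⁸ V = 96.5 nV

96.5 nV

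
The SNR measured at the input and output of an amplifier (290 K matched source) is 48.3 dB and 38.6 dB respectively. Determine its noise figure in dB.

NF (dB) = SNR_in(dB) − SNR_out(dB) when the source is at T₀
NF = 48.3 − 38.6 = 9.7 dB

9.7 dB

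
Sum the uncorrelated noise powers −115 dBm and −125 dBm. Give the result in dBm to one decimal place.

−114.6 dBm

Convert to linear, add, convert back:
P₁ = 3.16×10⁻¹⁵ W, P₂ = 3.16×10⁻¹⁶ W
P_tot = 3.48×10⁻¹⁵ W → 10 log₁₀(P_tot / 10⁻³) = −114.6 dBm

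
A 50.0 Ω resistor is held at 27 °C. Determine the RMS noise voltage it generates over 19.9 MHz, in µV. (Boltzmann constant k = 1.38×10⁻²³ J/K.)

4.06 µV

T = 27 °C + 273.15 = 300.15 K
V_n = √(4kTRB)
4kTRB = 4 × 1.38×10⁻²³ × 300.15 × 5.00×10¹ × 1.99×10⁷ = 1.65×10⁻¹¹ V²
V_n = √(1.65×10⁻¹¹) = 4.06×10⁻⁶ V = 4.06 µV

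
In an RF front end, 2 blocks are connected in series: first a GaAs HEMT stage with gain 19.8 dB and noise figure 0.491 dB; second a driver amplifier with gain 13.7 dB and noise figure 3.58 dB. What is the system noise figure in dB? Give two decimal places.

0.54 dB

Convert to linear (a loss of L dB is a gain of −L dB): F_i = 10^(NF_i/10), G_i = 10^(G_i,dB/10)
  Stage 1: F_1 = 10^(0.491/10) = 1.120, G_1 = 10^(19.8/10) = 95.50
  Stage 2: F_2 = 10^(3.58/10) = 2.280, G_2 = 10^(13.7/10) = 23.44
Friis cascade:
  F = 1.120 + (2.280 − 1)/95.50 = 1.133
NF = 10 log₁₀(1.133) = 0.54 dB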